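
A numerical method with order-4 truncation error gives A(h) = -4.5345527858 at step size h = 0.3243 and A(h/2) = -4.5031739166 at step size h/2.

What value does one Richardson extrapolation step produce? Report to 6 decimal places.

-4.501082

The method has order 4: 2^4 = 16.
2^4×A(h/2) = -72.0507826656; minus A(h) gives -67.5162298798.
(-67.5162298798) ÷ 15 = -4.5010819920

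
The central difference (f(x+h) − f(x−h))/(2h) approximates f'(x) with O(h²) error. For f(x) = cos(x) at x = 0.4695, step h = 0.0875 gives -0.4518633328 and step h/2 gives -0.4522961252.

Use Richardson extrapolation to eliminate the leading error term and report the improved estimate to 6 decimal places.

The method has order 2: 2^2 = 4.
4 × (-0.4522961252) = -1.8091845008; subtract (-0.4518633328) → -1.3573211680
R = (-1.3573211680)/3 = -0.4524403893

-0.452440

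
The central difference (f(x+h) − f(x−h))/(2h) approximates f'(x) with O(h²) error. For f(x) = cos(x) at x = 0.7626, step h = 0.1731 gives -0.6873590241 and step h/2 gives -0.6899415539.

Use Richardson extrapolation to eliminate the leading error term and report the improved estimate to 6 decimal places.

-0.690802

Error is O(h^2); halving h shrinks it by 2^2 = 4.
4 × (-0.6899415539) = -2.7597662156; subtract (-0.6873590241) → -2.0724071915
(4 × (-0.6899415539) − (-0.6873590241))/(4 − 1) = -0.6908023972
Correction |R − A(h/2)| = 8.608e-04; gap |A(h/2) − A(h)| = 2.583e-03.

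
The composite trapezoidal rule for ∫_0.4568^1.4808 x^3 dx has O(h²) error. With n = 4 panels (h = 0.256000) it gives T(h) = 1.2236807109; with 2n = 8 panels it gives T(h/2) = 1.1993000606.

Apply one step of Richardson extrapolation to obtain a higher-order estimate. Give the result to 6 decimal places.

The method has order 2: 2^2 = 4.
4 × 1.1993000606 = 4.7972002424; 4.7972002424 − 1.2236807109 = 3.5735195315
Extrapolated: 3.5735195315 / 3 = 1.1911731772

1.191173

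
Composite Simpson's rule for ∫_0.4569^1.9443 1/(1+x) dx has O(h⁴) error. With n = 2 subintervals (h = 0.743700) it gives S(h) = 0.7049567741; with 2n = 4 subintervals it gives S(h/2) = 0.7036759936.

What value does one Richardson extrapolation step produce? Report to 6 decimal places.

0.703591

With r = 4 the leading error scales as h^4, so the weight is 2^4 = 16.
16×0.7036759936 = 11.2588158976; 11.2588158976 − 0.7049567741 = 10.5538591235
Divide by 2^4 − 1 = 15.
Result: 0.7035906082
Correction |R − A(h/2)| = 8.539e-05; gap |A(h/2) − A(h)| = 1.281e-03.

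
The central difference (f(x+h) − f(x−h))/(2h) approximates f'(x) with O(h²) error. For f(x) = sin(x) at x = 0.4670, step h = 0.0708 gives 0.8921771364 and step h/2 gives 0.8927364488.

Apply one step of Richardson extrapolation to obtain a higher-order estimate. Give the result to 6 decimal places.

0.892923

Leading term ∝ h^2; use weight 4 = 2^2.
Numerator 4·A(h/2) − A(h) = 4·0.8927364488 − 0.8921771364 = 2.6787686588
Extrapolated: 2.6787686588 / 3 = 0.8929228863
Shift from A(h/2): +0.0001864375.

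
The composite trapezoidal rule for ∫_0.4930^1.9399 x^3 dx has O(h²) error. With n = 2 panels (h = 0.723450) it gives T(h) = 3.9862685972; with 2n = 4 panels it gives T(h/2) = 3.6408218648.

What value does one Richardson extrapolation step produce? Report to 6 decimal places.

3.525673

r = 2, so 2^r = 4.
Difference of the inputs: 3.6408218648 − 3.9862685972 = -0.3454467324
Divide by 2^2 − 1 = 3: (-0.3454467324)/3 = -0.1151489108
R = A(h/2) + (A(h/2) − A(h))/3 = 3.6408218648 − 0.1151489108 = 3.5256729540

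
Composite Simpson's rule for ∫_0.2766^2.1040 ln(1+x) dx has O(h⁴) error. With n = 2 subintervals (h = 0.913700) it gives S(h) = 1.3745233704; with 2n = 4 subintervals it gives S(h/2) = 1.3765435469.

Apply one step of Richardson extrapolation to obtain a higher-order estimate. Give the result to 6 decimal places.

The method has order 4: 2^4 = 16.
16 × 1.3765435469 = 22.0246967504; 22.0246967504 − 1.3745233704 = 20.6501733800
Divide by 2^4 − 1 = 15.
Extrapolated: 20.6501733800 / 15 = 1.3766782253

1.376678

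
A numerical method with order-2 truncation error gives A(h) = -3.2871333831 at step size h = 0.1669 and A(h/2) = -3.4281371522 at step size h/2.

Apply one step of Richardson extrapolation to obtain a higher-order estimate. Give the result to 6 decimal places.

-3.475138

Leading term ∝ h^2; use weight 4 = 2^2.
Weighted: (-13.7125486088) − (-3.2871333831) = -10.4254152257
R = (-10.4254152257)/3 = -3.4751384086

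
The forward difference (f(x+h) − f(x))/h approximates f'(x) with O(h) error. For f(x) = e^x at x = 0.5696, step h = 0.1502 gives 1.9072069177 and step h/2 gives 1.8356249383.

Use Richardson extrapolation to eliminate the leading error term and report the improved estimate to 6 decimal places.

1.764043

r = 1: numerator weight 2, denominator 1.
2×1.8356249383 = 3.6712498766; subtract 1.9072069177 → 1.7640429589
R = 1.7640429589/1 = 1.7640429589
Gap between inputs: 7.158e-02; correction applied: −0.0715819794.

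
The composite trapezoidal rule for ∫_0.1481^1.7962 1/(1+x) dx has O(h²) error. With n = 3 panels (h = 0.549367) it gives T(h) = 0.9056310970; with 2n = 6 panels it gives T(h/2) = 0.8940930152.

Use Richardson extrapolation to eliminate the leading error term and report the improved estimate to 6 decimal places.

Leading term ∝ h^2; use weight 4 = 2^2.
2^2*A(h/2) = 3.5763720608; minus A(h) gives 2.6707409638.
Divide by 2^2 − 1 = 3.
(4*0.8940930152 − 0.9056310970)/(4 − 1) = 0.8902469879

0.890247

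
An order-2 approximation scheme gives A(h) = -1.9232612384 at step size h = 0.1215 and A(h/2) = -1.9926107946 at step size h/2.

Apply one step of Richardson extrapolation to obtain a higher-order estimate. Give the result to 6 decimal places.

-2.015727

Leading term ∝ h^2; use weight 4 = 2^2.
2^2*A(h/2) = -7.9704431784; minus A(h) gives -6.0471819400.
Divide by 2^2 − 1 = 3.
(4*(-1.9926107946) − (-1.9232612384))/(4 − 1) = -2.0157273133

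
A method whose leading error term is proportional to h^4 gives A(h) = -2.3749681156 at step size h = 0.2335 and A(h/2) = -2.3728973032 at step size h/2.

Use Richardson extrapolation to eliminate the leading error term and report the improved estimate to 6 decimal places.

r = 4, so 2^r = 16.
16·(-2.3728973032) = -37.9663568512; subtract (-2.3749681156) → -35.5913887356
R = (-35.5913887356)/15 = -2.3727592490
Correction |R − A(h/2)| = 1.381e-04; gap |A(h/2) − A(h)| = 2.071e-03.

-2.372759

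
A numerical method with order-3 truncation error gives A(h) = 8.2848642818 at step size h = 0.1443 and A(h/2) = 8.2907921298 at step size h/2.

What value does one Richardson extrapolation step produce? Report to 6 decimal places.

8.291639

Leading term ∝ h^3; use weight 8 = 2^3.
2^3 × A(h/2) = 66.3263370384; minus A(h) gives 58.0414727566.
Divide by 2^3 − 1 = 7.
58.0414727566 ÷ 7 = 8.2916389652
Correction |R − A(h/2)| = 8.468e-04; gap |A(h/2) − A(h)| = 5.928e-03.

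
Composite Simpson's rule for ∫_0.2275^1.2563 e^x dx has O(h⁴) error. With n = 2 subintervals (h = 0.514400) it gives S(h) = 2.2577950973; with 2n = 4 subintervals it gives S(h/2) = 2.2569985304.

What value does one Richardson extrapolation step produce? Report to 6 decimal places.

Error is O(h^4); halving h shrinks it by 2^4 = 16.
16·2.2569985304 = 36.1119764864; subtract 2.2577950973 → 33.8541813891
Denominator 16 − 1 = 15.
Result: 2.2569454259
Shift from A(h/2): −0.0000531045.

2.256945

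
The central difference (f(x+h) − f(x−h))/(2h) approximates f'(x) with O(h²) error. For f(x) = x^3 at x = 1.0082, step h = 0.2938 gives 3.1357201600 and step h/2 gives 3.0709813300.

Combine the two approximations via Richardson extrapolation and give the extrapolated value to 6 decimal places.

3.049402

Error is O(h^2); halving h shrinks it by 2^2 = 4.
2^2*A(h/2) = 12.2839253200; minus A(h) gives 9.1482051600.
Divide by 2^2 − 1 = 3.
So the Richardson estimate is 3.0494017200.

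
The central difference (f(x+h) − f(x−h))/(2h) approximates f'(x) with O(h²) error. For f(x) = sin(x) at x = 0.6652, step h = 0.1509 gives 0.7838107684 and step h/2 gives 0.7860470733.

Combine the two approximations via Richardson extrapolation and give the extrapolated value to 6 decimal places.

r = 2, so 2^r = 4.
2^2·A(h/2) = 3.1441882932; minus A(h) gives 2.3603775248.
Divide by 2^2 − 1 = 3.
So the Richardson estimate is 0.7867925083.

0.786793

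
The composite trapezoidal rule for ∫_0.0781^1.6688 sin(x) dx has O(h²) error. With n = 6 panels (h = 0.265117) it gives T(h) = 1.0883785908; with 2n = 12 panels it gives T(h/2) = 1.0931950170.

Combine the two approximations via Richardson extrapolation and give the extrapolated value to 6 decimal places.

1.094800

Error is O(h^2); halving h shrinks it by 2^2 = 4.
2^2×A(h/2) = 4.3727800680; minus A(h) gives 3.2844014772.
(4×1.0931950170 − 1.0883785908)/(4 − 1) = 1.0948004924
Gap between inputs: 4.816e-03; correction applied: +0.0016054754.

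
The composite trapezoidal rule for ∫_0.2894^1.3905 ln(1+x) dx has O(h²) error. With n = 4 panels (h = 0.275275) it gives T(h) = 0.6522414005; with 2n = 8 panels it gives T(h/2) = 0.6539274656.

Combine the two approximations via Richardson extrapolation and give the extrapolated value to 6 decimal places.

0.654489

Order 2 gives 2^r = 4 and 2^r − 1 = 3.
Weighted: 2.6157098624 − 0.6522414005 = 1.9634684619
Extrapolated: 1.9634684619 / 3 = 0.6544894873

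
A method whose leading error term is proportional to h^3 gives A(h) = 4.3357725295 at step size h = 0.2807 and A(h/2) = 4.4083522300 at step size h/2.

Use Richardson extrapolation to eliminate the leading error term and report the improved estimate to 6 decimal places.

4.418721

With r = 3 the leading error scales as h^3, so the weight is 2^3 = 8.
8·4.4083522300 = 35.2668178400; 35.2668178400 − 4.3357725295 = 30.9310453105
Extrapolated: 30.9310453105 / 7 = 4.4187207586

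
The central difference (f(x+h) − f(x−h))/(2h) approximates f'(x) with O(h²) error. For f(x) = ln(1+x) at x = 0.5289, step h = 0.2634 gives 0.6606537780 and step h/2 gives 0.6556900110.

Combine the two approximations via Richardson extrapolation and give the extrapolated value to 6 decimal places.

0.654035

Error is O(h^2); halving h shrinks it by 2^2 = 4.
A(h/2) − A(h) = 0.6556900110 − 0.6606537780 = -0.0049637670
Divide by 2^2 − 1 = 3: (-0.0049637670)/3 = -0.0016545890
R = 0.6556900110 − 0.0016545890 = 0.6540354220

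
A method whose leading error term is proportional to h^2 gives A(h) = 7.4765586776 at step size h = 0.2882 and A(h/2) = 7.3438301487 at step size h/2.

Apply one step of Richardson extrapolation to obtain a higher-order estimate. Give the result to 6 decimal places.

Error is O(h^2); halving h shrinks it by 2^2 = 4.
4 × 7.3438301487 − 7.4765586776 = 21.8987619172
21.8987619172 ÷ 3 = 7.2995873057
Gap between inputs: 1.327e-01; correction applied: −0.0442428430.

7.299587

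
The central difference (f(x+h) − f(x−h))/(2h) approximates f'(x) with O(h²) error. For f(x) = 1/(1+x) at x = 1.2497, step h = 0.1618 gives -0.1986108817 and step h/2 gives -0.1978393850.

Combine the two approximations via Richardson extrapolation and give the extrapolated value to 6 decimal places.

-0.197582

Error is O(h^2); halving h shrinks it by 2^2 = 4.
Weighted: (-0.7913575400) − (-0.1986108817) = -0.5927466583
Divide by 2^2 − 1 = 3.
Result: -0.1975822194
Shift from A(h/2): +0.0002571656.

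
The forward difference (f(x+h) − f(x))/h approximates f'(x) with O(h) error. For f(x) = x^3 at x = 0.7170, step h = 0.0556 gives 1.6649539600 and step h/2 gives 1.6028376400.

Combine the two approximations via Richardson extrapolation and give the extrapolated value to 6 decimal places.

1.540721

r = 1: numerator weight 2, denominator 1.
Weighted: 3.2056752800 − 1.6649539600 = 1.5407213200
Divide by 2^1 − 1 = 1.
(2·1.6028376400 − 1.6649539600)/(2 − 1) = 1.5407213200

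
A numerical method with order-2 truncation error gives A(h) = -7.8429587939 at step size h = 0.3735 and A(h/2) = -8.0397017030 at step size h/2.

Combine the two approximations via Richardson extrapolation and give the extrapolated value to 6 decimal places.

Order 2 gives 2^r = 4 and 2^r − 1 = 3.
4·(-8.0397017030) = -32.1588068120; (-32.1588068120) − (-7.8429587939) = -24.3158480181
Divide by 2^2 − 1 = 3.
Result: -8.1052826727

-8.105283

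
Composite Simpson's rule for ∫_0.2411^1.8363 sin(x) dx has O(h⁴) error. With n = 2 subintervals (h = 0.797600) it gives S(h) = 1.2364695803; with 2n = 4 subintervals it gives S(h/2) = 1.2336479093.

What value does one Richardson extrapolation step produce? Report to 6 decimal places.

1.233460

Order 4 gives 2^r = 16 and 2^r − 1 = 15.
A(h/2) − A(h) = 1.2336479093 − 1.2364695803 = -0.0028216710
Divide by 2^4 − 1 = 15: (-0.0028216710)/15 = -0.0001881114
R = 1.2336479093 − 0.0001881114 = 1.2334597979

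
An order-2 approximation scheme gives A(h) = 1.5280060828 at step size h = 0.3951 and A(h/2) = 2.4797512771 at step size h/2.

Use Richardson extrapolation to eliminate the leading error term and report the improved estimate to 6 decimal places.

2.797000

With r = 2 the leading error scales as h^2, so the weight is 2^2 = 4.
4×2.4797512771 = 9.9190051084; subtract 1.5280060828 → 8.3909990256
(4×2.4797512771 − 1.5280060828)/(4 − 1) = 2.7969996752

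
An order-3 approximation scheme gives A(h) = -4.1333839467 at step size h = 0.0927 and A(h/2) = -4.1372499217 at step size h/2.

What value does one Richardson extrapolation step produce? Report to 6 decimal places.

Order 3 gives 2^r = 8 and 2^r − 1 = 7.
2^3·A(h/2) = -33.0979993736; minus A(h) gives -28.9646154269.
R = (-28.9646154269)/7 = -4.1378022038
Shift from A(h/2): −0.0005522821.

-4.137802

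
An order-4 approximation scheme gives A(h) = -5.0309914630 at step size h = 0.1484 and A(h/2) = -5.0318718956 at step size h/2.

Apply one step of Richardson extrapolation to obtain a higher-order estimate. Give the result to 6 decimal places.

-5.031931

Error is O(h^4); halving h shrinks it by 2^4 = 16.
Numerator 16×A(h/2) − A(h) = 16×(-5.0318718956) − (-5.0309914630) = -75.4789588666
Extrapolated: (-75.4789588666) / 15 = -5.0319305911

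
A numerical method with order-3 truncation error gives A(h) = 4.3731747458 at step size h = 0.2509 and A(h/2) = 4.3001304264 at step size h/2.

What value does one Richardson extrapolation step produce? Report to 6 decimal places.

4.289696

Leading term ∝ h^3; use weight 8 = 2^3.
A(h/2) − A(h) = 4.3001304264 − 4.3731747458 = -0.0730443194
Correction (A(h/2) − A(h))/(8 − 1) = (-0.0730443194)/7 = -0.0104349028
R = A(h/2) + (A(h/2) − A(h))/7 = 4.3001304264 − 0.0104349028 = 4.2896955236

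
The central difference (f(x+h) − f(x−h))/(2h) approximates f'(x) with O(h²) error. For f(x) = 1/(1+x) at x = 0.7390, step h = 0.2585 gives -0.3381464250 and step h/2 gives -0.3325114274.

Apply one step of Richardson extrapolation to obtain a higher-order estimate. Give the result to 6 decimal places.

r = 2: numerator weight 4, denominator 3.
4·(-0.3325114274) = -1.3300457096; (-1.3300457096) − (-0.3381464250) = -0.9918992846
Extrapolated: (-0.9918992846) / 3 = -0.3306330949

-0.330633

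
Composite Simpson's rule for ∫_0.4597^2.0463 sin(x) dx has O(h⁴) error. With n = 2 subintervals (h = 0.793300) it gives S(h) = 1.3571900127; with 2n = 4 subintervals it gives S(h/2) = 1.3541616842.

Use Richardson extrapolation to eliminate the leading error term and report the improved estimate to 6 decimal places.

Error is O(h^4); halving h shrinks it by 2^4 = 16.
Top: 16(1.3541616842) − (1.3571900127) = 20.3093969345
Extrapolated: 20.3093969345 / 15 = 1.3539597956

1.353960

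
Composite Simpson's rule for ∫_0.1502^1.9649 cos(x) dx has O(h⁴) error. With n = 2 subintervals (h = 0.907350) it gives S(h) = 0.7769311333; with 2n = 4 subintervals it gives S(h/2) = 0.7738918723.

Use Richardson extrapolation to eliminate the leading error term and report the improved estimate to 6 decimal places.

0.773689

Order 4 gives 2^r = 16 and 2^r − 1 = 15.
Weighted: 12.3822699568 − 0.7769311333 = 11.6053388235
Extrapolated: 11.6053388235 / 15 = 0.7736892549
Shift from A(h/2): −0.0002026174.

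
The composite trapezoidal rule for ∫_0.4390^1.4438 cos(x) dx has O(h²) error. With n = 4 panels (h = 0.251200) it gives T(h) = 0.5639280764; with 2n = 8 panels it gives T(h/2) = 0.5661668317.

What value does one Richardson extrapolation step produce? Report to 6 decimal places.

0.566913

Leading term ∝ h^2; use weight 4 = 2^2.
Numerator 4·A(h/2) − A(h) = 4·0.5661668317 − 0.5639280764 = 1.7007392504
Denominator 4 − 1 = 3.
So the Richardson estimate is 0.5669130835.
Gap between inputs: 2.239e-03; correction applied: +0.0007462518.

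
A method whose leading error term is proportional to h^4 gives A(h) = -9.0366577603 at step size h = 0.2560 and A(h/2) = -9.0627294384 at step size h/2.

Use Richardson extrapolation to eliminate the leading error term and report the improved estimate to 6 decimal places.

With r = 4 the leading error scales as h^4, so the weight is 2^4 = 16.
2^4*A(h/2) = -145.0036710144; minus A(h) gives -135.9670132541.
Extrapolated: (-135.9670132541) / 15 = -9.0644675503

-9.064468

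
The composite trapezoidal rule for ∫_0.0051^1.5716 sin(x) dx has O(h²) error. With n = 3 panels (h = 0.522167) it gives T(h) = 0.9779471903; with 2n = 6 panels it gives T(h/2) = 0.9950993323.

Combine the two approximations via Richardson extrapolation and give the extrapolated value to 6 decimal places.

The method has order 2: 2^2 = 4.
Weighted: 3.9803973292 − 0.9779471903 = 3.0024501389
R = 3.0024501389/3 = 1.0008167130

1.000817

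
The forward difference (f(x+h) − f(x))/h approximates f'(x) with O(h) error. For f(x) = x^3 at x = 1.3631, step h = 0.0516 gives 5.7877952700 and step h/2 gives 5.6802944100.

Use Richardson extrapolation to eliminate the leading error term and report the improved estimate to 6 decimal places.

5.572794

r = 1: numerator weight 2, denominator 1.
Difference of the inputs: 5.6802944100 − 5.7877952700 = -0.1075008600
Divide by 2^1 − 1 = 1: (-0.1075008600)/1 = -0.1075008600
R = A(h/2) + (A(h/2) − A(h))/1 = 5.6802944100 − 0.1075008600 = 5.5727935500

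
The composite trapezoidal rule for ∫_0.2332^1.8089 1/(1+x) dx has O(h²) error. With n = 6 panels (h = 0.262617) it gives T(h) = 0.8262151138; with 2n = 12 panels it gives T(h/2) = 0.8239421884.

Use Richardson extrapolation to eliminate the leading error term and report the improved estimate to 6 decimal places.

0.823185

The method has order 2: 2^2 = 4.
A(h/2) − A(h) = 0.8239421884 − 0.8262151138 = -0.0022729254
Divide by 2^2 − 1 = 3: (-0.0022729254)/3 = -0.0007576418
R = 0.8239421884 − 0.0007576418 = 0.8231845466
Gap between inputs: 2.273e-03; correction applied: −0.0007576418.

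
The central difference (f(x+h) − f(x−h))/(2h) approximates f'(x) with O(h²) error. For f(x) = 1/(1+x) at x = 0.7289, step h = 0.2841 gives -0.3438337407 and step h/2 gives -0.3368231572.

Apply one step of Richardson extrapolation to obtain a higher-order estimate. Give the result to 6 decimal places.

-0.334486

Error is O(h^2); halving h shrinks it by 2^2 = 4.
4*(-0.3368231572) = -1.3472926288; subtract (-0.3438337407) → -1.0034588881
Denominator 4 − 1 = 3.
So the Richardson estimate is -0.3344862960.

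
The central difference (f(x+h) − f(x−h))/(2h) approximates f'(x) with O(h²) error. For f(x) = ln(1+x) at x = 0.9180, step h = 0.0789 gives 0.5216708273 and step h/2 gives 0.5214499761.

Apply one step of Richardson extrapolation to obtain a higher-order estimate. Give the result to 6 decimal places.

0.521376

Error is O(h^2); halving h shrinks it by 2^2 = 4.
Numerator 4*A(h/2) − A(h) = 4*0.5214499761 − 0.5216708273 = 1.5641290771
(4*0.5214499761 − 0.5216708273)/(4 − 1) = 0.5213763590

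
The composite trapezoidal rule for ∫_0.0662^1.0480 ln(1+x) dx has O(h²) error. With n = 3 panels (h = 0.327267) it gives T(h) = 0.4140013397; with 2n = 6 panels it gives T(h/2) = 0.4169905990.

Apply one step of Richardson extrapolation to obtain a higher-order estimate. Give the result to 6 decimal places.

0.417987

The method has order 2: 2^2 = 4.
Top: 4(0.4169905990) − (0.4140013397) = 1.2539610563
(4×0.4169905990 − 0.4140013397)/(4 − 1) = 0.4179870188
Shift from A(h/2): +0.0009964198.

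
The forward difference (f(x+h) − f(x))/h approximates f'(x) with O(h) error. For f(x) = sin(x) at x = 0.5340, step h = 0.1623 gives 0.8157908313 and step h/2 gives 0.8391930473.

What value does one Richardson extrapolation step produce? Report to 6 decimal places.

Order 1 gives 2^r = 2 and 2^r − 1 = 1.
Top: 2(0.8391930473) − (0.8157908313) = 0.8625952633
R = 0.8625952633/1 = 0.8625952633

0.862595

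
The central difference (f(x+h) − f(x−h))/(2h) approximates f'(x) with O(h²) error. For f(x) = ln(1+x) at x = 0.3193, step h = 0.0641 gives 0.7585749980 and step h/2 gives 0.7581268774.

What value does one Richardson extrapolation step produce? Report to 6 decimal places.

0.757978

Error is O(h^2); halving h shrinks it by 2^2 = 4.
Numerator 4*A(h/2) − A(h) = 4*0.7581268774 − 0.7585749980 = 2.2739325116
Extrapolated: 2.2739325116 / 3 = 0.7579775039
Shift from A(h/2): −0.0001493735.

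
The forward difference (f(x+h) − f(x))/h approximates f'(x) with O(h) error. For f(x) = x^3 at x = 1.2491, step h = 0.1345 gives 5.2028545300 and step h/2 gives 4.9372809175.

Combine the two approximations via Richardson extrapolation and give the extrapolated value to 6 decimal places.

4.671707

Order 1 gives 2^r = 2 and 2^r − 1 = 1.
Weighted: 9.8745618350 − 5.2028545300 = 4.6717073050
(2×4.9372809175 − 5.2028545300)/(2 − 1) = 4.6717073050
Gap between inputs: 2.656e-01; correction applied: −0.2655736125.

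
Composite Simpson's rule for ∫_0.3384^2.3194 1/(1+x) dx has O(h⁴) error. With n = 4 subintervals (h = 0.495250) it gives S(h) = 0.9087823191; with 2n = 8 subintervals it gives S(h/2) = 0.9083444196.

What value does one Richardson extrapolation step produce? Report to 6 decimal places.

0.908315

Order 4 gives 2^r = 16 and 2^r − 1 = 15.
16·0.9083444196 − 0.9087823191 = 13.6247283945
Extrapolated: 13.6247283945 / 15 = 0.9083152263
Shift from A(h/2): −0.0000291933.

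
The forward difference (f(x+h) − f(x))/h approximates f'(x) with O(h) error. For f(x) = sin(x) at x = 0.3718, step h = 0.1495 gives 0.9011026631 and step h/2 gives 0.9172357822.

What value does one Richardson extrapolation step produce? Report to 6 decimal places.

0.933369

Error is O(h^1); halving h shrinks it by 2^1 = 2.
2 × 0.9172357822 = 1.8344715644; 1.8344715644 − 0.9011026631 = 0.9333689013
0.9333689013 ÷ 1 = 0.9333689013
Correction |R − A(h/2)| = 1.613e-02; gap |A(h/2) − A(h)| = 1.613e-02.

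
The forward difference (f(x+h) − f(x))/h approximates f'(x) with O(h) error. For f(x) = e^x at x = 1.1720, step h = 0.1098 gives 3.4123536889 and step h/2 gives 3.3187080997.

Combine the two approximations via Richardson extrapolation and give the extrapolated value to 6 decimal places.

3.225063

r = 1, so 2^r = 2.
Top: 2(3.3187080997) − (3.4123536889) = 3.2250625105
Divide by 2^1 − 1 = 1.
Result: 3.2250625105
Correction |R − A(h/2)| = 9.365e-02; gap |A(h/2) − A(h)| = 9.365e-02.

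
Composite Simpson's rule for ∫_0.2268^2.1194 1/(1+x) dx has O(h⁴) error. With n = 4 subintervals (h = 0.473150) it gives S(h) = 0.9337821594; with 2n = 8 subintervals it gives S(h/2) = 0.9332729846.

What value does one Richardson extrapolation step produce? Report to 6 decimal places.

Leading term ∝ h^4; use weight 16 = 2^4.
16 × 0.9332729846 = 14.9323677536; 14.9323677536 − 0.9337821594 = 13.9985855942
(16 × 0.9332729846 − 0.9337821594)/(16 − 1) = 0.9332390396

0.933239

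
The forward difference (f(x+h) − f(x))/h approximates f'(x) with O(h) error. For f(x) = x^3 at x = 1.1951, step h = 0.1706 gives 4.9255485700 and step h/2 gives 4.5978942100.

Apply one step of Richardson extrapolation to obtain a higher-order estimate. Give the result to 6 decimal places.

Error is O(h^1); halving h shrinks it by 2^1 = 2.
2 × 4.5978942100 = 9.1957884200; subtract 4.9255485700 → 4.2702398500
R = 4.2702398500/1 = 4.2702398500
Correction |R − A(h/2)| = 3.277e-01; gap |A(h/2) − A(h)| = 3.277e-01.

4.270240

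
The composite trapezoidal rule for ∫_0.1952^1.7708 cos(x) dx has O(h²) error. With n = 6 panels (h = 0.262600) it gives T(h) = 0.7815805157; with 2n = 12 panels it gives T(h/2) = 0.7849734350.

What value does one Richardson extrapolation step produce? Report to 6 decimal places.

Order 2 gives 2^r = 4 and 2^r − 1 = 3.
2^2 × A(h/2) = 3.1398937400; minus A(h) gives 2.3583132243.
(4 × 0.7849734350 − 0.7815805157)/(4 − 1) = 0.7861044081

0.786104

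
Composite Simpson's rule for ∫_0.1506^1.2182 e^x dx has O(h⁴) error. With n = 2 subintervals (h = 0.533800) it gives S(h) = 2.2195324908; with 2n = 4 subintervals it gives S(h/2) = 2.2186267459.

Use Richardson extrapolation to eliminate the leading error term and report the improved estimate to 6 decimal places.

Order 4 gives 2^r = 16 and 2^r − 1 = 15.
Difference of the inputs: 2.2186267459 − 2.2195324908 = -0.0009057449
Correction (A(h/2) − A(h))/(16 − 1) = (-0.0009057449)/15 = -0.0000603830
R = A(h/2) + (A(h/2) − A(h))/15 = 2.2186267459 − 0.0000603830 = 2.2185663629

2.218566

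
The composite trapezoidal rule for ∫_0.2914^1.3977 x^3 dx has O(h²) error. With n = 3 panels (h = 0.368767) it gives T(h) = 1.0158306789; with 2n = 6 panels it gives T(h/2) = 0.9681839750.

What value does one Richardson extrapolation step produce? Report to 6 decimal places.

Leading term ∝ h^2; use weight 4 = 2^2.
Weighted: 3.8727359000 − 1.0158306789 = 2.8569052211
Denominator 4 − 1 = 3.
Extrapolated: 2.8569052211 / 3 = 0.9523017404
Correction |R − A(h/2)| = 1.588e-02; gap |A(h/2) − A(h)| = 4.765e-02.

0.952302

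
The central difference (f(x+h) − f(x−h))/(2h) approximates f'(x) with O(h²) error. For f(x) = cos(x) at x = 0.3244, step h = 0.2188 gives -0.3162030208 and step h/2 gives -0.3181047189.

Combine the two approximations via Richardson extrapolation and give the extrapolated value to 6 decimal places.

-0.318739

With r = 2 the leading error scales as h^2, so the weight is 2^2 = 4.
Weighted: (-1.2724188756) − (-0.3162030208) = -0.9562158548
Denominator 4 − 1 = 3.
Extrapolated: (-0.9562158548) / 3 = -0.3187386183
Correction |R − A(h/2)| = 6.339e-04; gap |A(h/2) − A(h)| = 1.902e-03.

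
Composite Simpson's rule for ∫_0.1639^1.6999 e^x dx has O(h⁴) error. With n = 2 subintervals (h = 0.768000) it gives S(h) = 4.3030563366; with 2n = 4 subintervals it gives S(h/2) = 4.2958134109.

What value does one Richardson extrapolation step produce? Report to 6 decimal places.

4.295331

With r = 4 the leading error scales as h^4, so the weight is 2^4 = 16.
Difference of the inputs: 4.2958134109 − 4.3030563366 = -0.0072429257
Correction (A(h/2) − A(h))/(16 − 1) = (-0.0072429257)/15 = -0.0004828617
R = 4.2958134109 − 0.0004828617 = 4.2953305492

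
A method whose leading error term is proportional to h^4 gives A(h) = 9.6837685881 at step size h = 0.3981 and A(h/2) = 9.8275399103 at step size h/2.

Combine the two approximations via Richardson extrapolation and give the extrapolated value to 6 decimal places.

9.837125

Leading term ∝ h^4; use weight 16 = 2^4.
Top: 16(9.8275399103) − (9.6837685881) = 147.5568699767
R = 147.5568699767/15 = 9.8371246651
Gap between inputs: 1.438e-01; correction applied: +0.0095847548.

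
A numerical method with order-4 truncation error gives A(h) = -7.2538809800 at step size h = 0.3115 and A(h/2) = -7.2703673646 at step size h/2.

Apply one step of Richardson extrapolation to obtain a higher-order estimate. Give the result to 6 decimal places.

-7.271466

r = 4: numerator weight 16, denominator 15.
Top: 16(-7.2703673646) − (-7.2538809800) = -109.0719968536
Extrapolated: (-109.0719968536) / 15 = -7.2714664569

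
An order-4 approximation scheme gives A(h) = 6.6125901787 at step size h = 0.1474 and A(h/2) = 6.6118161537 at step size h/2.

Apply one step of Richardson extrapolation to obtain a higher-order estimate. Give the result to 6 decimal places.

6.611765

r = 4: numerator weight 16, denominator 15.
2^4*A(h/2) = 105.7890584592; minus A(h) gives 99.1764682805.
Divide by 2^4 − 1 = 15.
R = 99.1764682805/15 = 6.6117645520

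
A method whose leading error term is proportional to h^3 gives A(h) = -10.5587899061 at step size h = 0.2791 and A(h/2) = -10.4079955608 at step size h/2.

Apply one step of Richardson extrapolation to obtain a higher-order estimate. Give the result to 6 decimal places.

-10.386454

Order 3 gives 2^r = 8 and 2^r − 1 = 7.
Numerator 8·A(h/2) − A(h) = 8·(-10.4079955608) − (-10.5587899061) = -72.7051745803
Divide by 2^3 − 1 = 7.
Result: -10.3864535115
Shift from A(h/2): +0.0215420493.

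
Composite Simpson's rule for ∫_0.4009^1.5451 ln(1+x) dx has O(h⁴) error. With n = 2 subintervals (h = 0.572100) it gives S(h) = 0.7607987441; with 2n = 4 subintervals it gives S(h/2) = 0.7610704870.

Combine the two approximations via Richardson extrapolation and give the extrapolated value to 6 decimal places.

0.761089

Leading term ∝ h^4; use weight 16 = 2^4.
16·0.7610704870 = 12.1771277920; subtract 0.7607987441 → 11.4163290479
Divide by 2^4 − 1 = 15.
(16·0.7610704870 − 0.7607987441)/(16 − 1) = 0.7610886032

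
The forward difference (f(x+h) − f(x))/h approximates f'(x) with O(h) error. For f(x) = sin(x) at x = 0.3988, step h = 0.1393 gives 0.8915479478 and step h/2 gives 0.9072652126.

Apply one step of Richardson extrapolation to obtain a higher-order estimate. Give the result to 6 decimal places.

Method order is 1; weight 2^1 = 2.
2*0.9072652126 = 1.8145304252; subtract 0.8915479478 → 0.9229824774
Divide by 2^1 − 1 = 1.
(2*0.9072652126 − 0.8915479478)/(2 − 1) = 0.9229824774

0.922982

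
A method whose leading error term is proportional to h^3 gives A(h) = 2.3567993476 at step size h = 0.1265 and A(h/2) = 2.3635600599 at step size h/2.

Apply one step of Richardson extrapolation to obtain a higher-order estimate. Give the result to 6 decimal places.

2.364526

Method order is 3; weight 2^3 = 8.
Weighted: 18.9084804792 − 2.3567993476 = 16.5516811316
Extrapolated: 16.5516811316 / 7 = 2.3645258759
Gap between inputs: 6.761e-03; correction applied: +0.0009658160.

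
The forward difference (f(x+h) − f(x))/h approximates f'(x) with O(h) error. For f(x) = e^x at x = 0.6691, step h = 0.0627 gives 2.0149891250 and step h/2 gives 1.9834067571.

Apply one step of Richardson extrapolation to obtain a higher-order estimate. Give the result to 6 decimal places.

1.951824

Order 1 gives 2^r = 2 and 2^r − 1 = 1.
Numerator 2 × A(h/2) − A(h) = 2 × 1.9834067571 − 2.0149891250 = 1.9518243892
Divide by 2^1 − 1 = 1.
So the Richardson estimate is 1.9518243892.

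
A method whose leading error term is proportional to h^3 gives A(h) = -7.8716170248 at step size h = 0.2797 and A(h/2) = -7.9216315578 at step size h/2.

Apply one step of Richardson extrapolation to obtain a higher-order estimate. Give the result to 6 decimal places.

Method order is 3; weight 2^3 = 8.
Weighted: (-63.3730524624) − (-7.8716170248) = -55.5014354376
Divide by 2^3 − 1 = 7.
Result: -7.9287764911
Correction |R − A(h/2)| = 7.145e-03; gap |A(h/2) − A(h)| = 5.001e-02.

-7.928776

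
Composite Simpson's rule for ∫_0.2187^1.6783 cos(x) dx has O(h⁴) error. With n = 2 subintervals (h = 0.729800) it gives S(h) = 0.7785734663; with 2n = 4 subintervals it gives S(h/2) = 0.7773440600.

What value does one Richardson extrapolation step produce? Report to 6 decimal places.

0.777262

With r = 4 the leading error scales as h^4, so the weight is 2^4 = 16.
16·0.7773440600 = 12.4375049600; 12.4375049600 − 0.7785734663 = 11.6589314937
(16·0.7773440600 − 0.7785734663)/(16 − 1) = 0.7772620996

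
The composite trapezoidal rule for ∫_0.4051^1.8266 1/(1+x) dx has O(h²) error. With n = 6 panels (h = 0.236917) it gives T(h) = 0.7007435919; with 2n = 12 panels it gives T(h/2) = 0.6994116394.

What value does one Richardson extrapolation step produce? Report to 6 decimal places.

Error is O(h^2); halving h shrinks it by 2^2 = 4.
Weighted: 2.7976465576 − 0.7007435919 = 2.0969029657
Extrapolated: 2.0969029657 / 3 = 0.6989676552
Shift from A(h/2): −0.0004439842.

0.698968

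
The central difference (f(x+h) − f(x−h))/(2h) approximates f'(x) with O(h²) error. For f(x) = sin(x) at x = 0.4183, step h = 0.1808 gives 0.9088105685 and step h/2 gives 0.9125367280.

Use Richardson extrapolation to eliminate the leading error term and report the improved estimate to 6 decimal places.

0.913779

Method order is 2; weight 2^2 = 4.
Numerator 4*A(h/2) − A(h) = 4*0.9125367280 − 0.9088105685 = 2.7413363435
2.7413363435 ÷ 3 = 0.9137787812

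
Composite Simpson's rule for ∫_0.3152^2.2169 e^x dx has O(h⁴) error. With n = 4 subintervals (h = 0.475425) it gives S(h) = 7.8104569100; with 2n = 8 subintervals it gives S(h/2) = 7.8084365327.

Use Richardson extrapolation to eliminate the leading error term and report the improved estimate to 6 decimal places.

7.808302

r = 4, so 2^r = 16.
Numerator 16·A(h/2) − A(h) = 16·7.8084365327 − 7.8104569100 = 117.1245276132
Denominator 16 − 1 = 15.
Result: 7.8083018409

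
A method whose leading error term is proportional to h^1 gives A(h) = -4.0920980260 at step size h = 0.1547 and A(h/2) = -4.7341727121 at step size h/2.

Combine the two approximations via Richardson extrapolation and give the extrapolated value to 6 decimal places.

With r = 1 the leading error scales as h^1, so the weight is 2^1 = 2.
Top: 2(-4.7341727121) − (-4.0920980260) = -5.3762473982
Denominator 2 − 1 = 1.
Result: -5.3762473982
Correction |R − A(h/2)| = 6.421e-01; gap |A(h/2) − A(h)| = 6.421e-01.

-5.376247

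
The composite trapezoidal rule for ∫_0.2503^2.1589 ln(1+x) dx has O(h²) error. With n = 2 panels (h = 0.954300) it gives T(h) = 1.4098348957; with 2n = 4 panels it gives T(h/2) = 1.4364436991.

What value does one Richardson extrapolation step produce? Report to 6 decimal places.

With r = 2 the leading error scales as h^2, so the weight is 2^2 = 4.
A(h/2) − A(h) = 1.4364436991 − 1.4098348957 = 0.0266088034
Divide by 2^2 − 1 = 3: 0.0266088034/3 = 0.0088696011
R = 1.4364436991 + 0.0088696011 = 1.4453133002
Shift from A(h/2): +0.0088696011.

1.445313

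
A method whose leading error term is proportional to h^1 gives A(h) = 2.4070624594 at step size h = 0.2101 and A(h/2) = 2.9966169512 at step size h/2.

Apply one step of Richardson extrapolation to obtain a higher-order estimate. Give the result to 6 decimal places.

3.586171

r = 1, so 2^r = 2.
Difference of the inputs: 2.9966169512 − 2.4070624594 = 0.5895544918
Divide by 2^1 − 1 = 1: 0.5895544918/1 = 0.5895544918
R = A(h/2) + (A(h/2) − A(h))/1 = 2.9966169512 + 0.5895544918 = 3.5861714430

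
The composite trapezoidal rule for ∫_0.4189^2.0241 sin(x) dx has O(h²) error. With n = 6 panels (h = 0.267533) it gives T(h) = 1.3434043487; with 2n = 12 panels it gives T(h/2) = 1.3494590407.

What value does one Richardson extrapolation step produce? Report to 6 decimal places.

1.351477

Order 2 gives 2^r = 4 and 2^r − 1 = 3.
A(h/2) − A(h) = 1.3494590407 − 1.3434043487 = 0.0060546920
Divide by 2^2 − 1 = 3: 0.0060546920/3 = 0.0020182307
R = 1.3494590407 + 0.0020182307 = 1.3514772714
Correction |R − A(h/2)| = 2.018e-03; gap |A(h/2) − A(h)| = 6.055e-03.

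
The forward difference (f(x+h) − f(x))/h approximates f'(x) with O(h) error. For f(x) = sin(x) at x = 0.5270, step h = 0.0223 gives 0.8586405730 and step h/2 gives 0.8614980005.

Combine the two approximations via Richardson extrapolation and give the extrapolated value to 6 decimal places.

The method has order 1: 2^1 = 2.
2×0.8614980005 = 1.7229960010; subtract 0.8586405730 → 0.8643554280
Divide by 2^1 − 1 = 1.
(2×0.8614980005 − 0.8586405730)/(2 − 1) = 0.8643554280
Gap between inputs: 2.857e-03; correction applied: +0.0028574275.

0.864355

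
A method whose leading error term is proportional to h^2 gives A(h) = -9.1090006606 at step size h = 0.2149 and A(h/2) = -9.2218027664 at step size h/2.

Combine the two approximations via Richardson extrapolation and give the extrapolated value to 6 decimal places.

Leading term ∝ h^2; use weight 4 = 2^2.
2^2×A(h/2) = -36.8872110656; minus A(h) gives -27.7782104050.
(4×(-9.2218027664) − (-9.1090006606))/(4 − 1) = -9.2594034683
Gap between inputs: 1.128e-01; correction applied: −0.0376007019.

-9.259403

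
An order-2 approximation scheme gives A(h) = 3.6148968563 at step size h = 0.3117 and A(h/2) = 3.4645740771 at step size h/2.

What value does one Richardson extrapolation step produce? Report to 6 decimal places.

r = 2, so 2^r = 4.
Weighted: 13.8582963084 − 3.6148968563 = 10.2433994521
Divide by 2^2 − 1 = 3.
10.2433994521 ÷ 3 = 3.4144664840

3.414466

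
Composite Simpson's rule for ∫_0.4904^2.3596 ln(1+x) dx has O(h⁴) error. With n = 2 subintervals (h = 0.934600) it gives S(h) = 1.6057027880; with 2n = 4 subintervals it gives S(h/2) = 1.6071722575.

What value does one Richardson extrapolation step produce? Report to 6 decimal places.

1.607270

Leading term ∝ h^4; use weight 16 = 2^4.
16*1.6071722575 = 25.7147561200; subtract 1.6057027880 → 24.1090533320
Extrapolated: 24.1090533320 / 15 = 1.6072702221
Shift from A(h/2): +0.0000979646.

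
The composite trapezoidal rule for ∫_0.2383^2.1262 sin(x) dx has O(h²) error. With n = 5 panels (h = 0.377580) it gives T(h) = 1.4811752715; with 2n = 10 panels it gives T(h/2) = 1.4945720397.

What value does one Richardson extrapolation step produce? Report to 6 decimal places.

1.499038

The method has order 2: 2^2 = 4.
4×1.4945720397 = 5.9782881588; subtract 1.4811752715 → 4.4971128873
(4×1.4945720397 − 1.4811752715)/(4 − 1) = 1.4990376291
Shift from A(h/2): +0.0044655894.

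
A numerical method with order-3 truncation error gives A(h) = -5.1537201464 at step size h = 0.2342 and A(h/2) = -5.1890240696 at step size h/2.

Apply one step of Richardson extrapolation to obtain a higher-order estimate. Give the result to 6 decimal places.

-5.194067

r = 3, so 2^r = 8.
Top: 8(-5.1890240696) − (-5.1537201464) = -36.3584724104
Extrapolated: (-36.3584724104) / 7 = -5.1940674872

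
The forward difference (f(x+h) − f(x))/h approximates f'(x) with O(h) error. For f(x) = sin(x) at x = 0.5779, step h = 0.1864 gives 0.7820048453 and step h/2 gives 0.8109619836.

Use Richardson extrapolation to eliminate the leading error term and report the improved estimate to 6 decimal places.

Leading term ∝ h^1; use weight 2 = 2^1.
Weighted: 1.6219239672 − 0.7820048453 = 0.8399191219
Extrapolated: 0.8399191219 / 1 = 0.8399191219
Correction |R − A(h/2)| = 2.896e-02; gap |A(h/2) − A(h)| = 2.896e-02.

0.839919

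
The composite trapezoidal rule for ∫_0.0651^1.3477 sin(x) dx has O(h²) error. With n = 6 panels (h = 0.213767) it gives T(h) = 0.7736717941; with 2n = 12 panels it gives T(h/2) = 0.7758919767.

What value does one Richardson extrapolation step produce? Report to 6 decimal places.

Order 2 gives 2^r = 4 and 2^r − 1 = 3.
Weighted: 3.1035679068 − 0.7736717941 = 2.3298961127
Denominator 4 − 1 = 3.
(4*0.7758919767 − 0.7736717941)/(4 − 1) = 0.7766320376

0.776632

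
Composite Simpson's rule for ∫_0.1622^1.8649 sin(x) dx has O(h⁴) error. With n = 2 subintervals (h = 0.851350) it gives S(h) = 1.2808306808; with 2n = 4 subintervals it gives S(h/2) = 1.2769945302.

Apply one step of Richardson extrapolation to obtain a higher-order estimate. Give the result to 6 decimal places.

1.276739

The method has order 4: 2^4 = 16.
Weighted: 20.4319124832 − 1.2808306808 = 19.1510818024
Divide by 2^4 − 1 = 15.
R = 19.1510818024/15 = 1.2767387868
Correction |R − A(h/2)| = 2.557e-04; gap |A(h/2) − A(h)| = 3.836e-03.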